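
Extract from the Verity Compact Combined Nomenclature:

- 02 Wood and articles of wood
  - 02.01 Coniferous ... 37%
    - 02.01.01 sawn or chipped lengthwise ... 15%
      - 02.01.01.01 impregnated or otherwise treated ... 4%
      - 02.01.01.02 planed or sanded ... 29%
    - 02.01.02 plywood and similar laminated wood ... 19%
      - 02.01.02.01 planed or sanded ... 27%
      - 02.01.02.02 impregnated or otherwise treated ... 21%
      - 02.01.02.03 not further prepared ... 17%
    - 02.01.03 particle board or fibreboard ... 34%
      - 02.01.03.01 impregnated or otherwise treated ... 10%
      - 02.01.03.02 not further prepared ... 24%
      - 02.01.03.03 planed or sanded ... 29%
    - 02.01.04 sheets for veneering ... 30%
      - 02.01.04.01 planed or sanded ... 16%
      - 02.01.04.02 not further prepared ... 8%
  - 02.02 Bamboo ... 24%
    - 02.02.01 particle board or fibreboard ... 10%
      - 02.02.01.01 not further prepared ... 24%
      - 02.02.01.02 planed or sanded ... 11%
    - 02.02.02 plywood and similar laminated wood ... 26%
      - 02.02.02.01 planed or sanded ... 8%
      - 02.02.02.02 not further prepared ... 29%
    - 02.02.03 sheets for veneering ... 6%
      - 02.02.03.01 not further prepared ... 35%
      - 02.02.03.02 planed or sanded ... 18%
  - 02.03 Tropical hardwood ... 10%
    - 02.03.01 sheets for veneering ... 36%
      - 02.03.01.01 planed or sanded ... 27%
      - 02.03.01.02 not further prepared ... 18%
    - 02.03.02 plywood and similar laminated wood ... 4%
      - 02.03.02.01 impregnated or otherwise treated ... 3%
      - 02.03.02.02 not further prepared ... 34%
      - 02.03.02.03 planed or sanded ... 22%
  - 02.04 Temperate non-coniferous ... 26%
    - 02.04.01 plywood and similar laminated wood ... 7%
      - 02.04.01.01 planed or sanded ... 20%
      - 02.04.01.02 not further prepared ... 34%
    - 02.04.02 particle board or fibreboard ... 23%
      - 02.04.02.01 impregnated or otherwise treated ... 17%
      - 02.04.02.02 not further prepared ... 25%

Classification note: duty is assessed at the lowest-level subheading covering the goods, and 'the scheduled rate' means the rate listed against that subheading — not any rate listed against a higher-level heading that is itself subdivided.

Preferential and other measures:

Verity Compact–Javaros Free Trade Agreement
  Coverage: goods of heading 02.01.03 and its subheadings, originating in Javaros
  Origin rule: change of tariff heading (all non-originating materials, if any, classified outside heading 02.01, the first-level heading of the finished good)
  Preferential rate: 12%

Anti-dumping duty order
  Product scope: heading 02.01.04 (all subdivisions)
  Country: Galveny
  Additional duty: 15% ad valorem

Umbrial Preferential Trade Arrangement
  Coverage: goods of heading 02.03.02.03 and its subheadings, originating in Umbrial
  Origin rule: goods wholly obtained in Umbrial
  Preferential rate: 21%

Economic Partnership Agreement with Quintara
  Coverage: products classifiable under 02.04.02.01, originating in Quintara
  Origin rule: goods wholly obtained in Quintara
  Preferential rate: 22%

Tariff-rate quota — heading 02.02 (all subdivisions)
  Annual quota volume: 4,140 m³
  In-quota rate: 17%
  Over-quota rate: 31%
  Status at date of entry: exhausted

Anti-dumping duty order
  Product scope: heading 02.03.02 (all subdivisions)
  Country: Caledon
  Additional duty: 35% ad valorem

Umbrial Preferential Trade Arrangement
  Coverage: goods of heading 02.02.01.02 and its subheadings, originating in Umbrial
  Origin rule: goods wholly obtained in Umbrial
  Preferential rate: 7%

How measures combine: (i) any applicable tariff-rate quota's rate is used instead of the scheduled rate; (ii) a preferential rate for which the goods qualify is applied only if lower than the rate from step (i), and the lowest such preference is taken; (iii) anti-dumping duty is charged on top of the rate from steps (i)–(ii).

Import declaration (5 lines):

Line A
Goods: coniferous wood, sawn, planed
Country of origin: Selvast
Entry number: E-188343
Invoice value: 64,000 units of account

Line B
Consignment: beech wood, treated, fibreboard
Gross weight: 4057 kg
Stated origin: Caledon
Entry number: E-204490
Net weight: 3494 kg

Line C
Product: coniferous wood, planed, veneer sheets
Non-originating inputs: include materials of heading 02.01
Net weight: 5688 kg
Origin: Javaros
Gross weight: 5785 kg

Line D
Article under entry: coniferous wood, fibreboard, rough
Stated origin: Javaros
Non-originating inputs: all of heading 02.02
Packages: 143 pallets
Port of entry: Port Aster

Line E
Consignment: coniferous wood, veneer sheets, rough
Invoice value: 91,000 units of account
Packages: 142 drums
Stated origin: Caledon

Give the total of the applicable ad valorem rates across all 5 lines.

Line A: coniferous → 02.01; sawn → 02.01.01; planed → 02.01.01.02. Scheduled 29%. No special measure applies. → 29%.
Line B: beech → 02.04; fibreboard → 02.04.02; treated → 02.04.02.01. Scheduled 17%. No special measure applies. → 17%.
Line C: coniferous → 02.01; veneer sheets → 02.01.04; planed → 02.01.04.01. Scheduled 16%. Javaros agreement on 02.01.03: 02.01.04.01 not covered. → 16%.
Line D: coniferous → 02.01; fibreboard → 02.01.03; rough → 02.01.03.02. Scheduled 24%. Javaros agreement on 02.01.03: CTH met → 12% available; preferential 12%. → 12%.
Line E: coniferous → 02.01; veneer sheets → 02.01.04; rough → 02.01.04.02. Scheduled 8%. No special measure applies. → 8%.
Sum: 29% + 17% + 16% + 12% + 8% = 82%.

82%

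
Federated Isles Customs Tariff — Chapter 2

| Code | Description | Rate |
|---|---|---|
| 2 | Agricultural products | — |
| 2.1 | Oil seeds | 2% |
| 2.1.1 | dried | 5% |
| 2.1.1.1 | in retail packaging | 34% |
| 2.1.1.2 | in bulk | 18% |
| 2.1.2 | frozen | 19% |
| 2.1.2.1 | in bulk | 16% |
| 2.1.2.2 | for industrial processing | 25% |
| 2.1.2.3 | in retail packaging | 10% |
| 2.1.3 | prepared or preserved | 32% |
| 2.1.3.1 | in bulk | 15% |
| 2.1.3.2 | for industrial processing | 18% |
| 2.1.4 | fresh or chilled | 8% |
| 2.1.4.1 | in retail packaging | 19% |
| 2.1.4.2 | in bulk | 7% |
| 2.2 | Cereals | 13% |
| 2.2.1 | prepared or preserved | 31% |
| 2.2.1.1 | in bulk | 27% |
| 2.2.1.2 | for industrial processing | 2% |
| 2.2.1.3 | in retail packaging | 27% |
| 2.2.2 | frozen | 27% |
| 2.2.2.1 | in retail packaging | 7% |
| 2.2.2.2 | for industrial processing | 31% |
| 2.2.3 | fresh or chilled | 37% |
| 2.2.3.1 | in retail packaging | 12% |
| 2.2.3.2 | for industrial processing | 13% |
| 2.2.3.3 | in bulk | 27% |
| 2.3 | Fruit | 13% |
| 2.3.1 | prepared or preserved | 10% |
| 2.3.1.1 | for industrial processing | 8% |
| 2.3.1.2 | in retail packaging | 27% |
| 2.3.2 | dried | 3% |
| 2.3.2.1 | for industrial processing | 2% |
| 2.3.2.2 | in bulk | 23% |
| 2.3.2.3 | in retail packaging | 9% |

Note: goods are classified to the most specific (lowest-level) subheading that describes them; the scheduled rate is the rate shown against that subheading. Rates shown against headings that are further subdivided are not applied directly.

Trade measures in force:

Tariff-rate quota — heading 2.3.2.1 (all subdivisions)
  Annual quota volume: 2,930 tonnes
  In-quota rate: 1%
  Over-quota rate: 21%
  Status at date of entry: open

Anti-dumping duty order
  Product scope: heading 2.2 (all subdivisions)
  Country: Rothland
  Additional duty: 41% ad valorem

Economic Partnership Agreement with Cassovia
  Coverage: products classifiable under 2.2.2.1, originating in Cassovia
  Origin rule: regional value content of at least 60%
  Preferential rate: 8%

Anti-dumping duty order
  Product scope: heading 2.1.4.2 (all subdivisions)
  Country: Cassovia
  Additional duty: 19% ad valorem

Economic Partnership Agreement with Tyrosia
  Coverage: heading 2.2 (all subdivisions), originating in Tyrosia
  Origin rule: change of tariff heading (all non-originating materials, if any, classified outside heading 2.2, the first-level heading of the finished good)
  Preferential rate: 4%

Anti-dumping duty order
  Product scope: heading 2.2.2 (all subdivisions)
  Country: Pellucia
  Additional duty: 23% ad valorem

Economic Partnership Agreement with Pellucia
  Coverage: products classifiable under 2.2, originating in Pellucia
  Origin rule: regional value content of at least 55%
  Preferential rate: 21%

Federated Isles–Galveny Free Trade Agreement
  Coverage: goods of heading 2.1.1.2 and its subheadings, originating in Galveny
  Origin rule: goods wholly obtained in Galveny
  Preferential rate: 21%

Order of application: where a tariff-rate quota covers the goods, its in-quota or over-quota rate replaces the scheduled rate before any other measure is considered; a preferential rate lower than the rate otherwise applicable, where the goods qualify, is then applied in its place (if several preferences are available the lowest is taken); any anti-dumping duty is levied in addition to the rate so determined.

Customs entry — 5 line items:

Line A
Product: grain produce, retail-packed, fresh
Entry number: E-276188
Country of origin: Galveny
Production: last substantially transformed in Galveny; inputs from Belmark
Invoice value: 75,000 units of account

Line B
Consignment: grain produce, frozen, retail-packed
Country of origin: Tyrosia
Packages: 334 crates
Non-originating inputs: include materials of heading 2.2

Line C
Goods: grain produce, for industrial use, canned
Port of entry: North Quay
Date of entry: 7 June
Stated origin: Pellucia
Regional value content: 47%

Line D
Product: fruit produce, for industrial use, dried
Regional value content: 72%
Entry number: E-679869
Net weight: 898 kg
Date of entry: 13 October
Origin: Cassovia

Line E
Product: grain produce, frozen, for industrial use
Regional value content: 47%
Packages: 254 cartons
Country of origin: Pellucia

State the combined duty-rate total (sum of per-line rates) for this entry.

76%

Line A: grain → 2.2; fresh → 2.2.3; retail-packed → 2.2.3.1. Scheduled 12%. Galveny agreement on 2.1.1.2: 2.2.3.1 not covered. → 12%.
Line B: grain → 2.2; frozen → 2.2.2; retail-packed → 2.2.2.1. Scheduled 7%. Tyrosia agreement on 2.2: CTH not met. → 7%.
Line C: grain → 2.2; canned → 2.2.1; for industrial use → 2.2.1.2. Scheduled 2%. Pellucia agreement on 2.2: RVC < 55%. → 2%.
Line D: fruit → 2.3; dried → 2.3.2; for industrial use → 2.3.2.1. Scheduled 2%. quota on 2.3.2.1 open → in-quota 1%; Cassovia agreement on 2.2.2.1: 2.3.2.1 not covered. → 1%.
Line E: grain → 2.2; frozen → 2.2.2; for industrial use → 2.2.2.2. Scheduled 31%. Pellucia agreement on 2.2: RVC < 55%; anti-dumping (Pellucia, 2.2.2): +23%; total 31% + 23% = 54%. → 54%.
Sum: 12% + 7% + 2% + 1% + 54% = 76%.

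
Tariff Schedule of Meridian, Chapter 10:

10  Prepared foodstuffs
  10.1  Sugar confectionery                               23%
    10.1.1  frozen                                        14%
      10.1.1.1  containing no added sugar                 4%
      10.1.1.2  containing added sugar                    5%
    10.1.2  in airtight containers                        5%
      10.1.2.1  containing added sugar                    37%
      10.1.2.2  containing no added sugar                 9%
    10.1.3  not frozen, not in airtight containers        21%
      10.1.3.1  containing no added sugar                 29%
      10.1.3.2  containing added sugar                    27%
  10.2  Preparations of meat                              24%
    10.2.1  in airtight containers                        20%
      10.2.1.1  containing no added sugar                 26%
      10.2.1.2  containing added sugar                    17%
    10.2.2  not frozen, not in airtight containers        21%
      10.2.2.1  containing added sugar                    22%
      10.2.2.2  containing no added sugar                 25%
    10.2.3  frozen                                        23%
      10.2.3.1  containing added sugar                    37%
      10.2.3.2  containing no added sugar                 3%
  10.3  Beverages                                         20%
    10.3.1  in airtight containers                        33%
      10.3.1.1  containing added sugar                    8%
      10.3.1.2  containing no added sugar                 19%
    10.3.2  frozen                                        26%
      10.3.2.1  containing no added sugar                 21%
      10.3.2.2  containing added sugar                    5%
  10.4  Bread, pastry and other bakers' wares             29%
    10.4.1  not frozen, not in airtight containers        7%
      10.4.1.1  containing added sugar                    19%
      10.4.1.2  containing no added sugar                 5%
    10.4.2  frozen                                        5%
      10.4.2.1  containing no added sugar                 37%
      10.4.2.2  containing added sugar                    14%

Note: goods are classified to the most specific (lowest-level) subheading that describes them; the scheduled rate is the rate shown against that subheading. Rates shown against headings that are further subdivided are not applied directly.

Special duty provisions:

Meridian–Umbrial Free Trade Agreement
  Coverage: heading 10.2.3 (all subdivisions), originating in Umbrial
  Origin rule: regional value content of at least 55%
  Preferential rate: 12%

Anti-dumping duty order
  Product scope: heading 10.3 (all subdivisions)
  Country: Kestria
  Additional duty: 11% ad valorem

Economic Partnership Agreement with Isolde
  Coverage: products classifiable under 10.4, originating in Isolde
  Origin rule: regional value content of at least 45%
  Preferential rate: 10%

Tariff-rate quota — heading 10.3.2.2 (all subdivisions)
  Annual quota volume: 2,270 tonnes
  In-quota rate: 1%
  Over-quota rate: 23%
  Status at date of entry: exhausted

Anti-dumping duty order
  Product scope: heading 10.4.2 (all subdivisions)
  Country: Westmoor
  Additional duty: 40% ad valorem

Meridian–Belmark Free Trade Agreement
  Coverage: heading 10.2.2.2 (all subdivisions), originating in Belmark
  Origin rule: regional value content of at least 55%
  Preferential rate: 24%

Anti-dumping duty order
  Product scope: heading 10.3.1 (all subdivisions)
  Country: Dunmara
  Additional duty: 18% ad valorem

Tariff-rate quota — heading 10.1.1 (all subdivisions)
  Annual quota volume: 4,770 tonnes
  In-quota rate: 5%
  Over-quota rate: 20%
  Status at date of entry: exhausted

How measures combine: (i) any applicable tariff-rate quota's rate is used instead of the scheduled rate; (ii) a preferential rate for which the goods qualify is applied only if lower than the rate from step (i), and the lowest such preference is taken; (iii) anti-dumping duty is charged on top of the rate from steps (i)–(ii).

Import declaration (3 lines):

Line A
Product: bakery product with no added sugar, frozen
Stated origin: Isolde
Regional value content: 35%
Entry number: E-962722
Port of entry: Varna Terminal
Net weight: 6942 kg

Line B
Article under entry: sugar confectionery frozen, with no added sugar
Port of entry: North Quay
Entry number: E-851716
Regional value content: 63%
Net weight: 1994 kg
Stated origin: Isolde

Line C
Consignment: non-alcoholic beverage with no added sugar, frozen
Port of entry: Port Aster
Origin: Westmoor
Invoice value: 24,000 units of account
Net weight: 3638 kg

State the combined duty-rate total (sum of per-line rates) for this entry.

Line A: bakery product → 10.4; frozen → 10.4.2; with no added sugar → 10.4.2.1. Scheduled 37%. Isolde agreement on 10.4: RVC < 45%. → 37%.
Line B: sugar confectionery → 10.1; frozen → 10.1.1; with no added sugar → 10.1.1.1. Scheduled 4%. quota on 10.1.1 exhausted → over-quota 20%; Isolde agreement on 10.4: 10.1.1.1 not covered. → 20%.
Line C: non-alcoholic beverage → 10.3; frozen → 10.3.2; with no added sugar → 10.3.2.1. Scheduled 21%. No special measure applies. → 21%.
Sum: 37% + 20% + 21% = 78%.

78%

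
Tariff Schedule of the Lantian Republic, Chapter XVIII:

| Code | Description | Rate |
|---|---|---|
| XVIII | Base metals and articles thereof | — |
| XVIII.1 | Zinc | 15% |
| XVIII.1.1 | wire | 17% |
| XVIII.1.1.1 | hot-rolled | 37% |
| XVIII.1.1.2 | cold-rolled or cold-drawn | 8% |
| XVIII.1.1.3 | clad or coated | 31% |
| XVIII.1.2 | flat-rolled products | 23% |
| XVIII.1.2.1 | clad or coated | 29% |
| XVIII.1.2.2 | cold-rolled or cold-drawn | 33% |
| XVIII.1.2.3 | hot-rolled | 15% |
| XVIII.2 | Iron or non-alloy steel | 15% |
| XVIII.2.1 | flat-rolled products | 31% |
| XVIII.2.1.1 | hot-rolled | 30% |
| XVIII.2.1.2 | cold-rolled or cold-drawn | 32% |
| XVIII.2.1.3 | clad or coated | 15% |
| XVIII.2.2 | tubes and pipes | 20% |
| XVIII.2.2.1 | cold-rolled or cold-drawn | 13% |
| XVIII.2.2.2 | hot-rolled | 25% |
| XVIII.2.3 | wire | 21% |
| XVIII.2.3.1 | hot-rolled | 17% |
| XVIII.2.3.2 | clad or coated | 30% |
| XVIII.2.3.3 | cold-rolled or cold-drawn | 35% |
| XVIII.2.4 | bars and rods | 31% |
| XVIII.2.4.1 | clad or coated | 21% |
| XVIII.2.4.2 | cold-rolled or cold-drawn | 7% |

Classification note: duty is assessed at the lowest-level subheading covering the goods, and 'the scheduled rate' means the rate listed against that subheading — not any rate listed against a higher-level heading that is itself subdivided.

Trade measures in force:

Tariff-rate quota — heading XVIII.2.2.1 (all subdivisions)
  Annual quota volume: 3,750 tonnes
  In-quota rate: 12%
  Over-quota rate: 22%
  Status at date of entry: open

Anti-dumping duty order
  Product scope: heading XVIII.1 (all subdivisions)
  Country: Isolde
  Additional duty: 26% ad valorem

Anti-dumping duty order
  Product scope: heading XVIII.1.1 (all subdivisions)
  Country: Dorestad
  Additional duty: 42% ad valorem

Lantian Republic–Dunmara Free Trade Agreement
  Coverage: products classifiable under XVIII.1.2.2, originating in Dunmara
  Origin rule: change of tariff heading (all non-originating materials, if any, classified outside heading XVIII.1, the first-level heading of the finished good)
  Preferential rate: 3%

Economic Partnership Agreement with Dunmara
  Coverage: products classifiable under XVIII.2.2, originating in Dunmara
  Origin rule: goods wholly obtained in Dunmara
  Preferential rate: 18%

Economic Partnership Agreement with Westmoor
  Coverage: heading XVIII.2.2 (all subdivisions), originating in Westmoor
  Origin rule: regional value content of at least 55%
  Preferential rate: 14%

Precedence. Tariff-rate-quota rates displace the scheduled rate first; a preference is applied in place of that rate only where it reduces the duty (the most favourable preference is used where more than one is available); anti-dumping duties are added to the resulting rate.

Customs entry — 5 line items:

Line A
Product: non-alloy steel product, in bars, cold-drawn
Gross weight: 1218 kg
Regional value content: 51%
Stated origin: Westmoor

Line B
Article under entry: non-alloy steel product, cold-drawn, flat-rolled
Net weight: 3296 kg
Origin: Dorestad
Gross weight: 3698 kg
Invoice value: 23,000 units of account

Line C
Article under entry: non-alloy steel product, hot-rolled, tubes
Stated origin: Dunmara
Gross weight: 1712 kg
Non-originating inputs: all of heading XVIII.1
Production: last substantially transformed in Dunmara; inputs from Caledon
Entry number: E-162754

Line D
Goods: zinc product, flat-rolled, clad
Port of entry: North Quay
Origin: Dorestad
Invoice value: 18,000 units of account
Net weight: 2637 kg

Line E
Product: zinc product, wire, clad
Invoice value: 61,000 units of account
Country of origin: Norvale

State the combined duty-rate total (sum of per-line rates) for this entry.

Line A: non-alloy steel → XVIII.2; in bars → XVIII.2.4; cold-drawn → XVIII.2.4.2. Scheduled 7%. Westmoor agreement on XVIII.2.2: XVIII.2.4.2 not covered. → 7%.
Line B: non-alloy steel → XVIII.2; flat-rolled → XVIII.2.1; cold-drawn → XVIII.2.1.2. Scheduled 32%. No special measure applies. → 32%.
Line C: non-alloy steel → XVIII.2; tubes → XVIII.2.2; hot-rolled → XVIII.2.2.2. Scheduled 25%. Dunmara agreement on XVIII.1.2.2: XVIII.2.2.2 not covered; Dunmara agreement on XVIII.2.2: not wholly obtained. → 25%.
Line D: zinc → XVIII.1; flat-rolled → XVIII.1.2; clad → XVIII.1.2.1. Scheduled 29%. No special measure applies. → 29%.
Line E: zinc → XVIII.1; wire → XVIII.1.1; clad → XVIII.1.1.3. Scheduled 31%. No special measure applies. → 31%.
Sum: 7% + 32% + 25% + 29% + 31% = 124%.

124%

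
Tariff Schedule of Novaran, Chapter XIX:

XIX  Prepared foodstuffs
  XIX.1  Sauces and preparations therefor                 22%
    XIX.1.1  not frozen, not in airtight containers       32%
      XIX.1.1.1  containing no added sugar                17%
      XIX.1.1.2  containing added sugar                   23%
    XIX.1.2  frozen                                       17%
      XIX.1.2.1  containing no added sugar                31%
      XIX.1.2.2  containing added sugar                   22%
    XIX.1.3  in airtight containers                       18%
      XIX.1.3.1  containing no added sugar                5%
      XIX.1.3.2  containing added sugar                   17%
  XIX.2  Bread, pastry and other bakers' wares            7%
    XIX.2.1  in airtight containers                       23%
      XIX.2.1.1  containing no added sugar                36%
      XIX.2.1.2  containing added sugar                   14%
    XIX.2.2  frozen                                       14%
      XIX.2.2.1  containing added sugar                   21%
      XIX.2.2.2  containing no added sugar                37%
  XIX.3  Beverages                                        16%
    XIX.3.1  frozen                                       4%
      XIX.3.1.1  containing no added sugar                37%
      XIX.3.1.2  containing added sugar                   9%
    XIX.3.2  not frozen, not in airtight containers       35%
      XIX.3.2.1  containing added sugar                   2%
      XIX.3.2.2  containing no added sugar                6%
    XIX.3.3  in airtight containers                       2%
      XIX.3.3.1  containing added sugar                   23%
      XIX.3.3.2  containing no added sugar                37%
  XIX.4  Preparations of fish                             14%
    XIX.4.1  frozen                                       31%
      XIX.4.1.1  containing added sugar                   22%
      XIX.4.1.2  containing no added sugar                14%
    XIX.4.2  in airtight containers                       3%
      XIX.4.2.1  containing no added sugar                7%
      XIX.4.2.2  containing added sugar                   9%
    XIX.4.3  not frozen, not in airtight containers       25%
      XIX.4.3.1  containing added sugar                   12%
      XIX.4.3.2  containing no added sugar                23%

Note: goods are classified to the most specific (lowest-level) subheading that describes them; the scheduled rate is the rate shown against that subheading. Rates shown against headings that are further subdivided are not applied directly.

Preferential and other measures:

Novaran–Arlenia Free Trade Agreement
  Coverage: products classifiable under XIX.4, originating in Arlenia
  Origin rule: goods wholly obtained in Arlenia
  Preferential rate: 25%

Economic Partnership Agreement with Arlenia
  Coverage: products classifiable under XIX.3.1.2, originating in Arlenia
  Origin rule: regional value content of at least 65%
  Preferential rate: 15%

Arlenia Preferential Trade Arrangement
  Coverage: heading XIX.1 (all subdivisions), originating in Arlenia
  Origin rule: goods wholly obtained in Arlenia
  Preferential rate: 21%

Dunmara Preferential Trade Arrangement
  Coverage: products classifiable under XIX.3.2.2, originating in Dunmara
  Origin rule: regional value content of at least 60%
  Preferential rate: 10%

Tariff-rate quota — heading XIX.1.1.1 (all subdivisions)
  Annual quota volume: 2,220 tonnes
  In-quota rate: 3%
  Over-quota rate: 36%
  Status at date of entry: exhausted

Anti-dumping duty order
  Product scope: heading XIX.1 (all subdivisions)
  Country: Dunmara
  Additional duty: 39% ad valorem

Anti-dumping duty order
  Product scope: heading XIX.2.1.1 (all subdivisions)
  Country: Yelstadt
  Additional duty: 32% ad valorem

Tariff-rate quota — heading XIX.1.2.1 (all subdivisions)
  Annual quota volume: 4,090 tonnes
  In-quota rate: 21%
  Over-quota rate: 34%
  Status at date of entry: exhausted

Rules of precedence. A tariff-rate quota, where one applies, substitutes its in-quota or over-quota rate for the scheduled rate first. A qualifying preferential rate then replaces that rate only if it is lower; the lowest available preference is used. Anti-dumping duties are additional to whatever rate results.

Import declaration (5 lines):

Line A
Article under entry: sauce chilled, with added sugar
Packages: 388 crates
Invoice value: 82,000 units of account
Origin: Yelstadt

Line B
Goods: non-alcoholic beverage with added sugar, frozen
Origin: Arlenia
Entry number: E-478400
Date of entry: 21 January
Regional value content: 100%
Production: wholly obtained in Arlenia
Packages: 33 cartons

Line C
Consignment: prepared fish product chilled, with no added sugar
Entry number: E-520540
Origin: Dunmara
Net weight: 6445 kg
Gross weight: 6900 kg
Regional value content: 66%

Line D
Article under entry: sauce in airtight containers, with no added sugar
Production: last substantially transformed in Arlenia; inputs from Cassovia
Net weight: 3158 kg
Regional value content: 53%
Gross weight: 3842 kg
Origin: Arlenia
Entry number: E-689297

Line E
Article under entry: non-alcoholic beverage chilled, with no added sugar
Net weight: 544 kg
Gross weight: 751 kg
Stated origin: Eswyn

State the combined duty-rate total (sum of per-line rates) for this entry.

66%

Line A: sauce → XIX.1; chilled → XIX.1.1; with added sugar → XIX.1.1.2. Scheduled 23%. No special measure applies. → 23%.
Line B: non-alcoholic beverage → XIX.3; frozen → XIX.3.1; with added sugar → XIX.3.1.2. Scheduled 9%. Arlenia agreement on XIX.4: XIX.3.1.2 not covered; Arlenia agreement on XIX.3.1.2: RVC ≥ 65% → 15% available; Arlenia agreement on XIX.1: XIX.3.1.2 not covered; preference 15% not lower than 9% → no reduction. → 9%.
Line C: prepared fish product → XIX.4; chilled → XIX.4.3; with no added sugar → XIX.4.3.2. Scheduled 23%. Dunmara agreement on XIX.3.2.2: XIX.4.3.2 not covered. → 23%.
Line D: sauce → XIX.1; in airtight containers → XIX.1.3; with no added sugar → XIX.1.3.1. Scheduled 5%. Arlenia agreement on XIX.4: XIX.1.3.1 not covered; Arlenia agreement on XIX.3.1.2: XIX.1.3.1 not covered; Arlenia agreement on XIX.1: not wholly obtained. → 5%.
Line E: non-alcoholic beverage → XIX.3; chilled → XIX.3.2; with no added sugar → XIX.3.2.2. Scheduled 6%. No special measure applies. → 6%.
Sum: 23% + 9% + 23% + 5% + 6% = 66%.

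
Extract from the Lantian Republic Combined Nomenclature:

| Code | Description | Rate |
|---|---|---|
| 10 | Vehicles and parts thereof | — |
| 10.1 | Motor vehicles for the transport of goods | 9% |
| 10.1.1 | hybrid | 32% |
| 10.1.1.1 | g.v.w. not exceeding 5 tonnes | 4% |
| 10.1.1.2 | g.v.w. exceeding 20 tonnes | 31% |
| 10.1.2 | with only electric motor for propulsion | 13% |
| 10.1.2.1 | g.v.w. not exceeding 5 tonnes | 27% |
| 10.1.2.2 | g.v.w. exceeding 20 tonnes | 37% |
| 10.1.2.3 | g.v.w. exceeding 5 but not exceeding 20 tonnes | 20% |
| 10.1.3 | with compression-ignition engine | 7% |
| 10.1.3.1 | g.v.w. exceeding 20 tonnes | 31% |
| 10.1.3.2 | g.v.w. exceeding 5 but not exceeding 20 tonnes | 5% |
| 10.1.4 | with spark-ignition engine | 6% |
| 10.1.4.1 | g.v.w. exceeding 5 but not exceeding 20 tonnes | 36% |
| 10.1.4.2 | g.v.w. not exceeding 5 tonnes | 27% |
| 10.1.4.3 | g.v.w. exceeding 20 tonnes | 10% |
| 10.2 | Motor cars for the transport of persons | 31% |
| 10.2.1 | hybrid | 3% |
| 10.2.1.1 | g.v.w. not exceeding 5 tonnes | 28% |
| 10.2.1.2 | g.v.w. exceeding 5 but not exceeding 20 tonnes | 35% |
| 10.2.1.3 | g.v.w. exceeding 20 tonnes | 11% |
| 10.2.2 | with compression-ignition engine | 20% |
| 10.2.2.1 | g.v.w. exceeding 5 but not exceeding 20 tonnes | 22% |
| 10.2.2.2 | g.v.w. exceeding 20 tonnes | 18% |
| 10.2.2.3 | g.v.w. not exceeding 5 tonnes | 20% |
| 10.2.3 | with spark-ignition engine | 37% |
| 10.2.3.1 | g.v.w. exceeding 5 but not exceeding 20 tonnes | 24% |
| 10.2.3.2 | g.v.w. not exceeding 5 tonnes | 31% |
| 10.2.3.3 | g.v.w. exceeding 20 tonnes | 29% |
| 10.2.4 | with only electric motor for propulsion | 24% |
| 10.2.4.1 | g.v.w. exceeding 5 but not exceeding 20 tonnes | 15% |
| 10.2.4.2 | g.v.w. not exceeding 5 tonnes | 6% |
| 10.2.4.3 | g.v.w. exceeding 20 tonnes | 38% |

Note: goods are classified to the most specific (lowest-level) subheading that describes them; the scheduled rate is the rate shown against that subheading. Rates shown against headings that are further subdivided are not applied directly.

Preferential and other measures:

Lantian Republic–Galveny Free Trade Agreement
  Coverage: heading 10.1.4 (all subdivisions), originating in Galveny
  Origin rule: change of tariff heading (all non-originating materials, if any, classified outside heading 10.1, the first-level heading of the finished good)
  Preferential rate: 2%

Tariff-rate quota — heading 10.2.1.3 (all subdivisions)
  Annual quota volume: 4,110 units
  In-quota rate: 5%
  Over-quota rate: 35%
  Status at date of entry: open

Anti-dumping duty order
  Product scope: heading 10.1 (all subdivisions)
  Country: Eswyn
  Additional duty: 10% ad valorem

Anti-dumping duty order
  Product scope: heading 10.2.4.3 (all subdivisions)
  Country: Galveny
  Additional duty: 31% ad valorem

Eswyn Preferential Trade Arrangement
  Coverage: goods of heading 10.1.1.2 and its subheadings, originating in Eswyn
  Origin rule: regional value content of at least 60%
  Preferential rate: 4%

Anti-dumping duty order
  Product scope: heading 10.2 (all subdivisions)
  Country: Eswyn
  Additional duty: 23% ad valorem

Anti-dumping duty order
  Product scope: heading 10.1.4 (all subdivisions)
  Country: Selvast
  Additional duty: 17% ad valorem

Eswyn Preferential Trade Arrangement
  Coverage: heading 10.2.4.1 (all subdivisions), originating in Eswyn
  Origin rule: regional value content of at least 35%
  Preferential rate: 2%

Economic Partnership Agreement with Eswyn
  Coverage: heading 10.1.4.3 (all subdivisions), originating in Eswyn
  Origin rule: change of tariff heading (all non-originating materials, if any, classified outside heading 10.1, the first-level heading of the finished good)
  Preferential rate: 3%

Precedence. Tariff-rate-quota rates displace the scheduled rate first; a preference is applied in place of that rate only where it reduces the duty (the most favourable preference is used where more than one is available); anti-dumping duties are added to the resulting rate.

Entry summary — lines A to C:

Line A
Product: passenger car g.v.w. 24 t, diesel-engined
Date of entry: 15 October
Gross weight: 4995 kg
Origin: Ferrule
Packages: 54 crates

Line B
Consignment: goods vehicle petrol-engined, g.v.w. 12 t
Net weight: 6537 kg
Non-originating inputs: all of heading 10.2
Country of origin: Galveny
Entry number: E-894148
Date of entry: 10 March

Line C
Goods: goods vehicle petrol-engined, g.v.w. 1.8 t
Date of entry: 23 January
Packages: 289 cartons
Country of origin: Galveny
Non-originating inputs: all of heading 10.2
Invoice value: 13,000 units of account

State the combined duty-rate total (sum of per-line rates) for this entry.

Line A: passenger car → 10.2; diesel-engined → 10.2.2; g.v.w. 24 t → 10.2.2.2. Scheduled 18%. No special measure applies. → 18%.
Line B: goods vehicle → 10.1; petrol-engined → 10.1.4; g.v.w. 12 t → 10.1.4.1. Scheduled 36%. Galveny agreement on 10.1.4: CTH met → 2% available; preferential 2%. → 2%.
Line C: goods vehicle → 10.1; petrol-engined → 10.1.4; g.v.w. 1.8 t → 10.1.4.2. Scheduled 27%. Galveny agreement on 10.1.4: CTH met → 2% available; preferential 2%. → 2%.
Sum: 18% + 2% + 2% = 22%.

22%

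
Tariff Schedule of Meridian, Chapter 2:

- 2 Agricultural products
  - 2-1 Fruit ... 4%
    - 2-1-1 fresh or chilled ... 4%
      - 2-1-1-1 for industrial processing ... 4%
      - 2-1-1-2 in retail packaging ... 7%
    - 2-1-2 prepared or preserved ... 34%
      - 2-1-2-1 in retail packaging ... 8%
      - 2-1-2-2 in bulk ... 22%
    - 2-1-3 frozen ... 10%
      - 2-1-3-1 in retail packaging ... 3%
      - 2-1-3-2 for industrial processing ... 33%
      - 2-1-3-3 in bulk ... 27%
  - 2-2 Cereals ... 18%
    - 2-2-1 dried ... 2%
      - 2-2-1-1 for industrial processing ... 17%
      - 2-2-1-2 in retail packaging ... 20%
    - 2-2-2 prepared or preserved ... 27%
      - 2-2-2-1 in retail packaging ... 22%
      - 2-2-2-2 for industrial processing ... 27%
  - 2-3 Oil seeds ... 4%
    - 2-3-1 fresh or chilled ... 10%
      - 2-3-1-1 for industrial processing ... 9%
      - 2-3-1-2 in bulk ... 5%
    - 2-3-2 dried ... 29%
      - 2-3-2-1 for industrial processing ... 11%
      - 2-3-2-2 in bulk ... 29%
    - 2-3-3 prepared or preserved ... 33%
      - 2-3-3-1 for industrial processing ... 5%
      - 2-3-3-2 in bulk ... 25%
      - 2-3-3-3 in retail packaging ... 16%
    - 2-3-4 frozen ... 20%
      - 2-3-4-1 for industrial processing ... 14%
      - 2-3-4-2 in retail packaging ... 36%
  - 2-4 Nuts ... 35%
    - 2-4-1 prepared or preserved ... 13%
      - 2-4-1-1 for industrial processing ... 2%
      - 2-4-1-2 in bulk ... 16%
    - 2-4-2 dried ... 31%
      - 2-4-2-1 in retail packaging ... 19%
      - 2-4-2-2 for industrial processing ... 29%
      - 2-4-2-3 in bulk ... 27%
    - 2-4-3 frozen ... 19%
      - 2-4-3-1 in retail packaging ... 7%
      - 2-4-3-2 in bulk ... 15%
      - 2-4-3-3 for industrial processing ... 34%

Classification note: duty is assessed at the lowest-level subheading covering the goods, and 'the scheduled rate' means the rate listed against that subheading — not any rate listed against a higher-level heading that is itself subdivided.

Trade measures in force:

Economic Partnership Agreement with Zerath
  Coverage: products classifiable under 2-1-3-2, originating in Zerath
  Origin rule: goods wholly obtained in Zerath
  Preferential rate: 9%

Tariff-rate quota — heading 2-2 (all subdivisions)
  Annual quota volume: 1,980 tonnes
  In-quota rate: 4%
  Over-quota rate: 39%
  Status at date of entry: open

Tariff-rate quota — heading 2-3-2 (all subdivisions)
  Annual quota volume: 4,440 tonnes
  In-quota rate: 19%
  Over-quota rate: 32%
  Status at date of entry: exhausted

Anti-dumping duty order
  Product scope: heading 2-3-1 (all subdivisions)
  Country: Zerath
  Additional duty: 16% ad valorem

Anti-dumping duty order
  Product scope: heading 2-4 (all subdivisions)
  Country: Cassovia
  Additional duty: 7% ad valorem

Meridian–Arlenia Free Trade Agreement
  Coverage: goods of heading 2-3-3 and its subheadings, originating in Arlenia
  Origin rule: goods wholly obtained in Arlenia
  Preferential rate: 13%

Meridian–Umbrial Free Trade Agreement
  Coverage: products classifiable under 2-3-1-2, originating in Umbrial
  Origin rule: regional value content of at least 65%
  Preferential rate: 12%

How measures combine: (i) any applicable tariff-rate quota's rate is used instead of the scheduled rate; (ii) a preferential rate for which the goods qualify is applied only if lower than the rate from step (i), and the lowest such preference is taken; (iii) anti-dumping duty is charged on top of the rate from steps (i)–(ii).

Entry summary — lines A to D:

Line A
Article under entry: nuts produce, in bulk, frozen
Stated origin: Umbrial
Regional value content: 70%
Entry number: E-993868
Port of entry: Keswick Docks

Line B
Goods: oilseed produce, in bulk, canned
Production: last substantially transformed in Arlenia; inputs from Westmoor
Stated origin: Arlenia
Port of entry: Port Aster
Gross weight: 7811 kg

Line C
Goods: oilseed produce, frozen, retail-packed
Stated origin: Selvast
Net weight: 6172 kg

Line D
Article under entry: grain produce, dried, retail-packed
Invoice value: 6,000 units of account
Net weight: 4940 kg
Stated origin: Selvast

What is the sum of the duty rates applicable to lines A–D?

80%

Line A: nuts → 2-4; frozen → 2-4-3; in bulk → 2-4-3-2. Scheduled 15%. Umbrial agreement on 2-3-1-2: 2-4-3-2 not covered. → 15%.
Line B: oilseed → 2-3; canned → 2-3-3; in bulk → 2-3-3-2. Scheduled 25%. Arlenia agreement on 2-3-3: not wholly obtained. → 25%.
Line C: oilseed → 2-3; frozen → 2-3-4; retail-packed → 2-3-4-2. Scheduled 36%. No special measure applies. → 36%.
Line D: grain → 2-2; dried → 2-2-1; retail-packed → 2-2-1-2. Scheduled 20%. quota on 2-2 open → in-quota 4%. → 4%.
Sum: 15% + 25% + 36% + 4% = 80%.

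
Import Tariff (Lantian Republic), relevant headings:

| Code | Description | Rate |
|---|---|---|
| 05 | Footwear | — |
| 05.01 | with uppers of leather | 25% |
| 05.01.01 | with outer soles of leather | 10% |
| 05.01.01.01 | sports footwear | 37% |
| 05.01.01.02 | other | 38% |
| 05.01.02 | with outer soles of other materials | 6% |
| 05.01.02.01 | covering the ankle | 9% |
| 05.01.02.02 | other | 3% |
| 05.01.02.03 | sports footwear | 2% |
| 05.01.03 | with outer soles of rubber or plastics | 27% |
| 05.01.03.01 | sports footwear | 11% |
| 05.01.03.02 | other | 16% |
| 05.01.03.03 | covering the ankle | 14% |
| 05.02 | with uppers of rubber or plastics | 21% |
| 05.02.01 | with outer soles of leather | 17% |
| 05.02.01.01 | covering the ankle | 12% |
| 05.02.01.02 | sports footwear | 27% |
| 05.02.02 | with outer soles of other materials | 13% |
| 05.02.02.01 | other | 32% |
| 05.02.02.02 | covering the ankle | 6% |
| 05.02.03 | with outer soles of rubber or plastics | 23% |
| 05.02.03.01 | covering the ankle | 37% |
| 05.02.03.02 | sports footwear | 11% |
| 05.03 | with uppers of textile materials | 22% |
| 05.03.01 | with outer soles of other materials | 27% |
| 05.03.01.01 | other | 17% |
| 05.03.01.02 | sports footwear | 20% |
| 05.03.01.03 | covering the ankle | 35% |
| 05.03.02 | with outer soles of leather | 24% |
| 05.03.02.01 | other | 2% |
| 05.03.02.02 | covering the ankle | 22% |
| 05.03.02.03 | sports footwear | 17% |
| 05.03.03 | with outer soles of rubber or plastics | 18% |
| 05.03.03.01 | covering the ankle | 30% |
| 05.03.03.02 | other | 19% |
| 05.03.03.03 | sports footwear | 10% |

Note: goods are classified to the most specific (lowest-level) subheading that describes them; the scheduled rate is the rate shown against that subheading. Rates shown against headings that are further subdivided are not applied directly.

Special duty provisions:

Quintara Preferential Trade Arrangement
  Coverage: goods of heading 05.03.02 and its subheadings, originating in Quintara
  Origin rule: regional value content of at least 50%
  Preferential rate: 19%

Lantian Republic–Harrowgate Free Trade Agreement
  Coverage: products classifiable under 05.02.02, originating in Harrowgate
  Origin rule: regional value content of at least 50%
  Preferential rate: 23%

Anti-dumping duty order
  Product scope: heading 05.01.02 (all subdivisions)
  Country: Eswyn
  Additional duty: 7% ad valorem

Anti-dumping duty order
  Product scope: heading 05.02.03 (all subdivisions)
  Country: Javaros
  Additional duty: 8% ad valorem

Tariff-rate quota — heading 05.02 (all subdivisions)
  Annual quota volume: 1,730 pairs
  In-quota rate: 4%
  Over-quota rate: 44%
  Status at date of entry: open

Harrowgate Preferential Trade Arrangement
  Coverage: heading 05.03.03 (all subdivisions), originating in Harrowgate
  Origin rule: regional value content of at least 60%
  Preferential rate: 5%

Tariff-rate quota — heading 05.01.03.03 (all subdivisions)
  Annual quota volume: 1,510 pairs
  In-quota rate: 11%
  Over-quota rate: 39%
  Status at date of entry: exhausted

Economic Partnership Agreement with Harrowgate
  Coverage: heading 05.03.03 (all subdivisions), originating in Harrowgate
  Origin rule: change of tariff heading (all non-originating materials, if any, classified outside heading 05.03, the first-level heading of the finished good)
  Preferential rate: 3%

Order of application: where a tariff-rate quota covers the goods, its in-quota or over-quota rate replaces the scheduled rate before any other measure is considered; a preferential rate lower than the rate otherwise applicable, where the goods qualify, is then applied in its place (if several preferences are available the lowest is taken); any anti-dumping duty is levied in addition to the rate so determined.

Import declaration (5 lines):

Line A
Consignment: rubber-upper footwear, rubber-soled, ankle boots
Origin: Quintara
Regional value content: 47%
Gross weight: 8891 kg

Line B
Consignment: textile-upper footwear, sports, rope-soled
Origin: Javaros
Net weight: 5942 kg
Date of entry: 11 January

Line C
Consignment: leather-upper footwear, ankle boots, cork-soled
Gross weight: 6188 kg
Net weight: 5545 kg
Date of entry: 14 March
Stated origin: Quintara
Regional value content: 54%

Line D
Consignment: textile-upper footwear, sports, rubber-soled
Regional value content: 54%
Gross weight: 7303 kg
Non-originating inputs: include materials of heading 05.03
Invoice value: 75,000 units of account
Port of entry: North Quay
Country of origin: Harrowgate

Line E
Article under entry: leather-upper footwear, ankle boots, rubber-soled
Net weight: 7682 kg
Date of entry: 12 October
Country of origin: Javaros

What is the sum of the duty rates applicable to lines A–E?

Line A: rubber-upper → 05.02; rubber-soled → 05.02.03; ankle boots → 05.02.03.01. Scheduled 37%. quota on 05.02 open → in-quota 4%; Quintara agreement on 05.03.02: 05.02.03.01 not covered. → 4%.
Line B: textile-upper → 05.03; rope-soled → 05.03.01; sports → 05.03.01.02. Scheduled 20%. No special measure applies. → 20%.
Line C: leather-upper → 05.01; cork-soled → 05.01.02; ankle boots → 05.01.02.01. Scheduled 9%. Quintara agreement on 05.03.02: 05.01.02.01 not covered. → 9%.
Line D: textile-upper → 05.03; rubber-soled → 05.03.03; sports → 05.03.03.03. Scheduled 10%. Harrowgate agreement on 05.02.02: 05.03.03.03 not covered; Harrowgate agreement on 05.03.03: RVC < 60%; Harrowgate agreement on 05.03.03: CTH not met. → 10%.
Line E: leather-upper → 05.01; rubber-soled → 05.01.03; ankle boots → 05.01.03.03. Scheduled 14%. quota on 05.01.03.03 exhausted → over-quota 39%. → 39%.
Sum: 4% + 20% + 9% + 10% + 39% = 82%.

82%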